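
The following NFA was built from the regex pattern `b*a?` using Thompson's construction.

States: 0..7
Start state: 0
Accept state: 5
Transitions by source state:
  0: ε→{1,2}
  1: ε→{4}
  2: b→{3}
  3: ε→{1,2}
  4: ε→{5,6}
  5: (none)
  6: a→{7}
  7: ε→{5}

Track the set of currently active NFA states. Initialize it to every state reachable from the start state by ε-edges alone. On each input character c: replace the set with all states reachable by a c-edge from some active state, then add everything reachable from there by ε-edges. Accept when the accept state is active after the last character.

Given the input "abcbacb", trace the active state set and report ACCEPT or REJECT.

Answer: REJECT

Steps:
start: ε-closure({0}) = {0,1,2,4,5,6}
'a' @ 1: {5,7}  [accepting]
'b' @ 2: {}  — dead — no transitions
rest 'cbacb' ignored (set empty)
final: {}; accept 5 not in set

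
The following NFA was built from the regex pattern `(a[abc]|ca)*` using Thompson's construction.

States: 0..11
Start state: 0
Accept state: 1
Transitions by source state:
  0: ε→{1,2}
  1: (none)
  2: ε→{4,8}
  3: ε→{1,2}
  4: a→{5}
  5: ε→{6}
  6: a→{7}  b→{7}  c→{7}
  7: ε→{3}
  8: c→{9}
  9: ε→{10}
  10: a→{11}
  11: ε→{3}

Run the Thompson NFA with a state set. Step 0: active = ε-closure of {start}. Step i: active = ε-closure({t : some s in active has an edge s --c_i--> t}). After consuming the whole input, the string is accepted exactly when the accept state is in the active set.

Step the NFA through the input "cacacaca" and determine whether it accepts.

S₀ = ε-closure({0}) = {0,1,2,4,8}
'c' @ 1: {9,10}
'a' @ 2: {1,2,3,4,8,11}  (accept∈set)
'c' @ 3: {9,10}
'a' @ 4: {1,2,3,4,8,11}  (accept∈set)
'c' @ 5: {9,10}
'a' @ 6: {1,2,3,4,8,11}  (accept∈set)
'c' @ 7: {9,10}
'a' @ 8: {1,2,3,4,8,11}  (accept∈set)
end set {1,2,3,4,8,11} — state 1 in

Answer: ACCEPT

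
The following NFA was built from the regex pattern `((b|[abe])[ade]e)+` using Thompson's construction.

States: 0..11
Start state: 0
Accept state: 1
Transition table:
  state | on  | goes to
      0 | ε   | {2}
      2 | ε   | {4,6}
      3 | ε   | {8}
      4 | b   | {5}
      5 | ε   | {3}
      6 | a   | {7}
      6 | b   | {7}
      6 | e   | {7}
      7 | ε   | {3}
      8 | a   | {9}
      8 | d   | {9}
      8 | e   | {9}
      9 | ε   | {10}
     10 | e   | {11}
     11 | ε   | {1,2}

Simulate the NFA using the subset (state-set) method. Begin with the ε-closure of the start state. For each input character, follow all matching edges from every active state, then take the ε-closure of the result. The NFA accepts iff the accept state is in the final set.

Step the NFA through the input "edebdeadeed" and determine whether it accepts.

S₀ = ε-closure({0}) = {0,2,4,6}
'e' @ 1: {3,7,8}
'd' @ 2: {9,10}
'e' @ 3: {1,2,4,6,11}  ✓accept
'b' @ 4: {3,5,7,8}
'd' @ 5: {9,10}
'e' @ 6: {1,2,4,6,11}  ✓accept
'a' @ 7: {3,7,8}
'd' @ 8: {9,10}
'e' @ 9: {1,2,4,6,11}  ✓accept
'e' @ 10: {3,7,8}
'd' @ 11: {9,10}
after full input: {9,10}  (accept=1 not in)

Answer: REJECT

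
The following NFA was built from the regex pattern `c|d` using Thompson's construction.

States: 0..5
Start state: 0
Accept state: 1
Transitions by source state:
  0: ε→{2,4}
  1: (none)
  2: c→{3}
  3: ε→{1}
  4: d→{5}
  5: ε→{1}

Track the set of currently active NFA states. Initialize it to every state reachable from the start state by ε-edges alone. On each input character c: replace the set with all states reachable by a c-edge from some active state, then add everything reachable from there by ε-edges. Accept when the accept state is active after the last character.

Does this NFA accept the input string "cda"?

S₀ = ε-closure({0}) = {0,2,4}
'c' @ 1: {1,3}  [accepting]
'd' @ 2: {}  — dead — no transitions
rest 'a' ignored (set empty)
end set {} — state 1 not in

Answer: REJECT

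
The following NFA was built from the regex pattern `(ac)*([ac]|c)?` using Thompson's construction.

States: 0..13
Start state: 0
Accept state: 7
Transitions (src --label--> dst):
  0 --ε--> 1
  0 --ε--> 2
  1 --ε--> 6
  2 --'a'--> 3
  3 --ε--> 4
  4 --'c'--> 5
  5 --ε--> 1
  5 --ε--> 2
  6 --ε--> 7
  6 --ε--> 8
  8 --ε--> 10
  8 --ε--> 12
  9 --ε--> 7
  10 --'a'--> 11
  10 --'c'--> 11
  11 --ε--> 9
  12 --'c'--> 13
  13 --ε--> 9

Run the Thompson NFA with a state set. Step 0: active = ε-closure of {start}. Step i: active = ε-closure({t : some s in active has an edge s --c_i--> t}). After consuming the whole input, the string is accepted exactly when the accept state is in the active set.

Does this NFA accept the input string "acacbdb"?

Answer: REJECT

Derivation:
initial (ε-close {0}): {0,1,2,6,7,8,10,12}
'a' @ 1: {3,4,7,9,11}  (accept∈set)
'c' @ 2: {1,2,5,6,7,8,10,12}  (accept∈set)
'a' @ 3: {3,4,7,9,11}  (accept∈set)
'c' @ 4: {1,2,5,6,7,8,10,12}  (accept∈set)
'b' @ 5: {}  — no active states
rest 'db' ignored (set empty)
final: {}; accept 7 not in set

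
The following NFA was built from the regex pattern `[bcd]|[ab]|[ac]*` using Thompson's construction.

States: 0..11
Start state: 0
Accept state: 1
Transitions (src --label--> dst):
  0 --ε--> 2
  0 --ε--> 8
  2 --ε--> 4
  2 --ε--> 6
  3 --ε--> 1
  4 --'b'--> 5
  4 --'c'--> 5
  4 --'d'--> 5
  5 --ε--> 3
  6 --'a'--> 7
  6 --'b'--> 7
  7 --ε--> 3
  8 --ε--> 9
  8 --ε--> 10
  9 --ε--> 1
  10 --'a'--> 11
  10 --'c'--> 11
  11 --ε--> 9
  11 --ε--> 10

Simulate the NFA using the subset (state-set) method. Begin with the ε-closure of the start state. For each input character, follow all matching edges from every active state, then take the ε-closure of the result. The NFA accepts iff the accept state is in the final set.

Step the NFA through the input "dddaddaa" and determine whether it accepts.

Answer: REJECT

Steps:
S₀ = ε-closure({0}) = {0,1,2,4,6,8,9,10}
'd' @ 1: {1,3,5}  (accept∈set)
'd' @ 2: {}  — no active states
rest 'daddaa' ignored (set empty)
after full input: {}  (accept=1 not in)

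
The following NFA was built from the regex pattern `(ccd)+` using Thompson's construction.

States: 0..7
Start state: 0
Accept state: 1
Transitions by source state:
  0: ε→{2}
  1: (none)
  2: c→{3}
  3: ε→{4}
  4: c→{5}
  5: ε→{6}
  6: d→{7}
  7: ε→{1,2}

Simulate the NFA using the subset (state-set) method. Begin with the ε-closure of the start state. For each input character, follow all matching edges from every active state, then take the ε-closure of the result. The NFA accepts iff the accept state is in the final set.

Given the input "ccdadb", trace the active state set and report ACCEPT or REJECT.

initial (ε-close {0}): {0,2}
'c' @ 1: {3,4}
'c' @ 2: {5,6}
'd' @ 3: {1,2,7}  [accepting]
'a' @ 4: {}  — no active states
rest 'db' ignored (set empty)
after full input: {}  (accept=1 not in)

Answer: REJECT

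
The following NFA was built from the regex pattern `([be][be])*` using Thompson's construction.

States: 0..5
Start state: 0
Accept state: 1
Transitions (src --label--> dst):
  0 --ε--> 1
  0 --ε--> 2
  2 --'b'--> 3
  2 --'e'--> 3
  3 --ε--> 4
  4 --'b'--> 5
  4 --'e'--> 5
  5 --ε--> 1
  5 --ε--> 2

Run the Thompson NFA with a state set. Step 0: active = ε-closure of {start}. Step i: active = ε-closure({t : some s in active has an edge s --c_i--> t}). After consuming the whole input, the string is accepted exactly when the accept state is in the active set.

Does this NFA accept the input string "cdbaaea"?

Answer: REJECT

Trace:
start: ε-closure({0}) = {0,1,2}
'c' @ 1: {}  — dead — no transitions
rest 'dbaaea' ignored (set empty)
after full input: {}  (accept=1 not in)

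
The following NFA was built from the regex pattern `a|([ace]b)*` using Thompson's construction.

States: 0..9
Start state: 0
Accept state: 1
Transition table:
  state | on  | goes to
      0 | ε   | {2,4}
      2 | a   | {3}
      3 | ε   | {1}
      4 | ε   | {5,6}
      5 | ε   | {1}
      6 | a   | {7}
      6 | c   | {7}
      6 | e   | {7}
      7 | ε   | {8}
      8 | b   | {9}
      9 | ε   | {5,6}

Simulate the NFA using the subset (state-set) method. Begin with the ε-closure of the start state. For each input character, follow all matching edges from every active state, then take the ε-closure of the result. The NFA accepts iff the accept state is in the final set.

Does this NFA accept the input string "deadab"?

Answer: REJECT

Steps:
S₀ = ε-closure({0}) = {0,1,2,4,5,6}
'd' @ 1: {}  — dead — no transitions
rest 'eadab' ignored (set empty)
end set {} — state 1 not in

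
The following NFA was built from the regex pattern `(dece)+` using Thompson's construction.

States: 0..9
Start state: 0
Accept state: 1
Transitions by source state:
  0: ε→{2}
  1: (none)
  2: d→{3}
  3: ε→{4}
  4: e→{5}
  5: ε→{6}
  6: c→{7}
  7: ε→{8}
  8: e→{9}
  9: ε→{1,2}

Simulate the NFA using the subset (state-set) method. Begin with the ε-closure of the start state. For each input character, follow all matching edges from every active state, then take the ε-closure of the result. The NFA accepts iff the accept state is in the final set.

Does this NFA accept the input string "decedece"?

S₀ = ε-closure({0}) = {0,2}
'd' @ 1: {3,4}
'e' @ 2: {5,6}
'c' @ 3: {7,8}
'e' @ 4: {1,2,9}  ✓accept
'd' @ 5: {3,4}
'e' @ 6: {5,6}
'c' @ 7: {7,8}
'e' @ 8: {1,2,9}  ✓accept
final: {1,2,9}; accept 1 in set

Answer: ACCEPT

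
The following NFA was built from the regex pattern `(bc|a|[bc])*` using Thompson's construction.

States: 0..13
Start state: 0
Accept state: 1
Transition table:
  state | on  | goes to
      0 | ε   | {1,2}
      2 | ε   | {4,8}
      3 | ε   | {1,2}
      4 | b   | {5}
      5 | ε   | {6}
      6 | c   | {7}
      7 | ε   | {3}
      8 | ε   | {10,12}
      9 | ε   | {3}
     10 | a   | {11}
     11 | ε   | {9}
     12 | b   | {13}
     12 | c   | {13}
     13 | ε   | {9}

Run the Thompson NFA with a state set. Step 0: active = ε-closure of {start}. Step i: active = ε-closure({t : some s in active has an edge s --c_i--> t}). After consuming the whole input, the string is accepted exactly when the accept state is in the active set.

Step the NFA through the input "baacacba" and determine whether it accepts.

Answer: ACCEPT

Derivation:
start: ε-closure({0}) = {0,1,2,4,8,10,12}
'b' @ 1: {1,2,3,4,5,6,8,9,10,12,13}  [accepting]
'a' @ 2: {1,2,3,4,8,9,10,11,12}  [accepting]
'a' @ 3: {1,2,3,4,8,9,10,11,12}  [accepting]
'c' @ 4: {1,2,3,4,8,9,10,12,13}  [accepting]
'a' @ 5: {1,2,3,4,8,9,10,11,12}  [accepting]
'c' @ 6: {1,2,3,4,8,9,10,12,13}  [accepting]
'b' @ 7: {1,2,3,4,5,6,8,9,10,12,13}  [accepting]
'a' @ 8: {1,2,3,4,8,9,10,11,12}  [accepting]
end set {1,2,3,4,8,9,10,11,12} — state 1 in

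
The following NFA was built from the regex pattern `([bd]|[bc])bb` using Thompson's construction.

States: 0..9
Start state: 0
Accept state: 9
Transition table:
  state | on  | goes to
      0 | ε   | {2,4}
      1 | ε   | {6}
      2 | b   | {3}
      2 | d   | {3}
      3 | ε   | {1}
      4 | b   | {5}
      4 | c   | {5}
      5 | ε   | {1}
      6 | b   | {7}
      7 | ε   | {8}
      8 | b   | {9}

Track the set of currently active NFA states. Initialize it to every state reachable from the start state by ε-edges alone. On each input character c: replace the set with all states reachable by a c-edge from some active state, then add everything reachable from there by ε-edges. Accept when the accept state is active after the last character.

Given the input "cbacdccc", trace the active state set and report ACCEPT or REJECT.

initial (ε-close {0}): {0,2,4}
'c' @ 1: {1,5,6}
'b' @ 2: {7,8}
'a' @ 3: {}  — no active states
rest 'cdccc' ignored (set empty)
end set {} — state 9 not in

Answer: REJECT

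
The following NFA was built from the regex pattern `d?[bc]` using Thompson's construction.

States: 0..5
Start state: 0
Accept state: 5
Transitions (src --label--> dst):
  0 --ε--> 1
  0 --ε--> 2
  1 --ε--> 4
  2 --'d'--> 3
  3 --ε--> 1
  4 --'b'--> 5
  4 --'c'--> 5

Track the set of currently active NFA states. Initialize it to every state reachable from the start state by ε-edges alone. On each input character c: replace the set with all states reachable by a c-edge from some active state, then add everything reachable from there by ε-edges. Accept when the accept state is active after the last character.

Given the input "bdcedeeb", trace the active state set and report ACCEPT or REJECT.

start: ε-closure({0}) = {0,1,2,4}
'b' @ 1: {5}  ✓accept
'd' @ 2: {}  — dead — no transitions
rest 'cedeeb' ignored (set empty)
after full input: {}  (accept=5 not in)

Answer: REJECT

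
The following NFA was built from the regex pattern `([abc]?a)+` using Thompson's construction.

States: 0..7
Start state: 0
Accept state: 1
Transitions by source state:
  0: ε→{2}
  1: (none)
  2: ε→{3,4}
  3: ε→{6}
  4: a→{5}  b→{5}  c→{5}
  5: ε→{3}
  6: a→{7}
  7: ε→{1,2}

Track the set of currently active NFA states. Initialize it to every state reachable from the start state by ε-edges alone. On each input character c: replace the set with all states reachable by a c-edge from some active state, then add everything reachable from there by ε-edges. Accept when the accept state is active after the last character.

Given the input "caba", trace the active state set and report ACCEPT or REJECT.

Answer: ACCEPT

Steps:
start: ε-closure({0}) = {0,2,3,4,6}
'c' @ 1: {3,5,6}
'a' @ 2: {1,2,3,4,6,7}  [accepting]
'b' @ 3: {3,5,6}
'a' @ 4: {1,2,3,4,6,7}  [accepting]
final: {1,2,3,4,6,7}; accept 1 in set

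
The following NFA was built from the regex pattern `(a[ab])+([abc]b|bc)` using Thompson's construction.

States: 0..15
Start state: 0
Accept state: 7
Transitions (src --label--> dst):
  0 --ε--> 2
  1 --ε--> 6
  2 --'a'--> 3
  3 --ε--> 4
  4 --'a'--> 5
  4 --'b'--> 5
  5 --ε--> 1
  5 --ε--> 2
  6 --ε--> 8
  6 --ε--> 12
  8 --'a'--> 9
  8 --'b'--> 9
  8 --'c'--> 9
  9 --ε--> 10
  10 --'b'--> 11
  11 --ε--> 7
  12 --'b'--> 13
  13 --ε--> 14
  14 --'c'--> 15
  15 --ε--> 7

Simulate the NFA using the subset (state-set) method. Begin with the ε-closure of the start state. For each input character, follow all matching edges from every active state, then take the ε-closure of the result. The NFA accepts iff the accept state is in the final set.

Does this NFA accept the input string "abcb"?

start: ε-closure({0}) = {0,2}
'a' @ 1: {3,4}
'b' @ 2: {1,2,5,6,8,12}
'c' @ 3: {9,10}
'b' @ 4: {7,11}  ✓accept
final: {7,11}; accept 7 in set

Answer: ACCEPT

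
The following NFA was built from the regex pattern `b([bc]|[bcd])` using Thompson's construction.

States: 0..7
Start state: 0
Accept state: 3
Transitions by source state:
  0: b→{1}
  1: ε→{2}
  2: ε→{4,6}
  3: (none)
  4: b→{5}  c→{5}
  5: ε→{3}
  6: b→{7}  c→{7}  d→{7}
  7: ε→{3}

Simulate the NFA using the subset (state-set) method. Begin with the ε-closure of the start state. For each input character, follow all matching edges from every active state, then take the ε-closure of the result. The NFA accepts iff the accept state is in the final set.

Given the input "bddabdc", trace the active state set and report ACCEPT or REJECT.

Answer: REJECT

Derivation:
S₀ = ε-closure({0}) = {0}
'b' @ 1: {1,2,4,6}
'd' @ 2: {3,7}  [accepting]
'd' @ 3: {}  — dead — no transitions
rest 'abdc' ignored (set empty)
after full input: {}  (accept=3 not in)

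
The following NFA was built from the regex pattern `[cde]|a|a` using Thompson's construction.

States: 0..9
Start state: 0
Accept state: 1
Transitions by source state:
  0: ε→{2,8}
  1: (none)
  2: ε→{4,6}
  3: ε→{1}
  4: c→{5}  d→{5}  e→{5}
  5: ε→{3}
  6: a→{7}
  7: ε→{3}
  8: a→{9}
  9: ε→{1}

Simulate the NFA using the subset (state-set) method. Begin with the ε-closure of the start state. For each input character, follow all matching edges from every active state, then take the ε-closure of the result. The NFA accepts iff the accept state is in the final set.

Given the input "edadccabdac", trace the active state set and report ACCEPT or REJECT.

Answer: REJECT

Trace:
initial (ε-close {0}): {0,2,4,6,8}
'e' @ 1: {1,3,5}  [accepting]
'd' @ 2: {}  — dead — no transitions
rest 'adccabdac' ignored (set empty)
end set {} — state 1 not in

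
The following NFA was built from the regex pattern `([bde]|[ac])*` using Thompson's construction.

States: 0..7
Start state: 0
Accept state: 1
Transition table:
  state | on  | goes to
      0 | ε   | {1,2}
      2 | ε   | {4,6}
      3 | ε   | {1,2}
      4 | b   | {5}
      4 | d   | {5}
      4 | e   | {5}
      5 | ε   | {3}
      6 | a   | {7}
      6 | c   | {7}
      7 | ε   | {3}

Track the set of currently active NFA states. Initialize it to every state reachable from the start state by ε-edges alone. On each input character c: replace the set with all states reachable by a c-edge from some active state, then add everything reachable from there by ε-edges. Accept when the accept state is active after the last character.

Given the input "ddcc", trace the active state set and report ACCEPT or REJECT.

Answer: ACCEPT

Steps:
initial (ε-close {0}): {0,1,2,4,6}
'd' @ 1: {1,2,3,4,5,6}  [accepting]
'd' @ 2: {1,2,3,4,5,6}  [accepting]
'c' @ 3: {1,2,3,4,6,7}  [accepting]
'c' @ 4: {1,2,3,4,6,7}  [accepting]
after full input: {1,2,3,4,6,7}  (accept=1 in)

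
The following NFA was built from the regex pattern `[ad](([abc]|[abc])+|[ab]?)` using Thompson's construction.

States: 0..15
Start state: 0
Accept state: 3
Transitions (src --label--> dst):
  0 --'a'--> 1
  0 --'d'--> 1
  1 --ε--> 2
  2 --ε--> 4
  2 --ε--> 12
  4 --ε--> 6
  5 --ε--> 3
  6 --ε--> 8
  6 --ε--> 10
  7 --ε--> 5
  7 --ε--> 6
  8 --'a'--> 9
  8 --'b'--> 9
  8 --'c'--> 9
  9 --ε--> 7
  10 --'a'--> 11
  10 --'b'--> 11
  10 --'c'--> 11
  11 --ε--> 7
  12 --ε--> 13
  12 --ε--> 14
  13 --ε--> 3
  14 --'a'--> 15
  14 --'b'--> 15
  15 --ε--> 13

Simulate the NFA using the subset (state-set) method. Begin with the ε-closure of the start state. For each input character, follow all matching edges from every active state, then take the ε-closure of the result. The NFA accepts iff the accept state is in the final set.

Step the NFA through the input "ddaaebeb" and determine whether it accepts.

initial (ε-close {0}): {0}
'd' @ 1: {1,2,3,4,6,8,10,12,13,14}  (accept∈set)
'd' @ 2: {}  — no active states
rest 'aaebeb' ignored (set empty)
after full input: {}  (accept=3 not in)

Answer: REJECT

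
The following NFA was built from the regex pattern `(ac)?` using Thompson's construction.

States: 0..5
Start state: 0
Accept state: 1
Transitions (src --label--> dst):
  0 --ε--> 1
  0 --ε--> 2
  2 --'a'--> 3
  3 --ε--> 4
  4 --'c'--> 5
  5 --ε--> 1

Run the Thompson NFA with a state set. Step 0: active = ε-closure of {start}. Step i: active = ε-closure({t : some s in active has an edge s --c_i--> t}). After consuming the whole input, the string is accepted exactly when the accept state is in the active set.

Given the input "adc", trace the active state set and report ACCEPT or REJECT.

Answer: REJECT

Derivation:
initial (ε-close {0}): {0,1,2}
'a' @ 1: {3,4}
'd' @ 2: {}  — state set empty
rest 'c' ignored (set empty)
final: {}; accept 1 not in set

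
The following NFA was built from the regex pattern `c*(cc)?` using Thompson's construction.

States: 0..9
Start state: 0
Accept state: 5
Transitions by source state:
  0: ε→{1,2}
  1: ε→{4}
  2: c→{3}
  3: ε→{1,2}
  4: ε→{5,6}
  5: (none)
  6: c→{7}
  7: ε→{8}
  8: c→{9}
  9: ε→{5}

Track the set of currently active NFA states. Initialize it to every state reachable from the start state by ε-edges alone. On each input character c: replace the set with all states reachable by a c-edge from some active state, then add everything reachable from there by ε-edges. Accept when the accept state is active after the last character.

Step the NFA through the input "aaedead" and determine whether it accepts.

initial (ε-close {0}): {0,1,2,4,5,6}
'a' @ 1: {}  — dead — no transitions
rest 'aedead' ignored (set empty)
final: {}; accept 5 not in set

Answer: REJECT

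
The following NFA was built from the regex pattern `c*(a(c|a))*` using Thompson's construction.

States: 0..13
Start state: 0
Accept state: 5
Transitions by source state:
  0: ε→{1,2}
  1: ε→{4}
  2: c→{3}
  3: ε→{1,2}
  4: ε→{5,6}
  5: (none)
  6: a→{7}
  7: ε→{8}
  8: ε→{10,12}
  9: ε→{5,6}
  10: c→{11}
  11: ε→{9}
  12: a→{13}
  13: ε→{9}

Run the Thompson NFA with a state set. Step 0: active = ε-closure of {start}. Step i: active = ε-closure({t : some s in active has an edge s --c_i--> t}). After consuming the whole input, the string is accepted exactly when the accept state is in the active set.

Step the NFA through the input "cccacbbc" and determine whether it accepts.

initial (ε-close {0}): {0,1,2,4,5,6}
'c' @ 1: {1,2,3,4,5,6}  ✓accept
'c' @ 2: {1,2,3,4,5,6}  ✓accept
'c' @ 3: {1,2,3,4,5,6}  ✓accept
'a' @ 4: {7,8,10,12}
'c' @ 5: {5,6,9,11}  ✓accept
'b' @ 6: {}  — state set empty
rest 'bc' ignored (set empty)
after full input: {}  (accept=5 not in)

Answer: REJECT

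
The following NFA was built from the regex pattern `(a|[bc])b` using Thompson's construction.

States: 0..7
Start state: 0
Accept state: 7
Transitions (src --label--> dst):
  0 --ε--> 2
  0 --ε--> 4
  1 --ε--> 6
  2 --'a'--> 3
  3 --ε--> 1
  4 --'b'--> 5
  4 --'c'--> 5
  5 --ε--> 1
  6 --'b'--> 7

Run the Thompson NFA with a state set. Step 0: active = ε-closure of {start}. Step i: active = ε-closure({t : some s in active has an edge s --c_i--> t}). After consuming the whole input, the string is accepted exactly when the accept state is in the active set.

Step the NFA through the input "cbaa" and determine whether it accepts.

Answer: REJECT

Trace:
start: ε-closure({0}) = {0,2,4}
'c' @ 1: {1,5,6}
'b' @ 2: {7}  [accepting]
'a' @ 3: {}  — state set empty
rest 'a' ignored (set empty)
after full input: {}  (accept=7 not in)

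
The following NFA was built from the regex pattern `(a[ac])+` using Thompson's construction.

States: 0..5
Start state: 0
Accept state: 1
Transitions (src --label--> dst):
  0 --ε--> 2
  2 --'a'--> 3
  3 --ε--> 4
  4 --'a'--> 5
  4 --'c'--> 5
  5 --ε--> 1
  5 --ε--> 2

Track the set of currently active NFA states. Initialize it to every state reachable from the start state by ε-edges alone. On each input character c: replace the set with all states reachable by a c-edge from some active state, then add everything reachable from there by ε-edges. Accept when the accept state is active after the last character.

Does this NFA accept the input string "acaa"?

Answer: ACCEPT

Steps:
start: ε-closure({0}) = {0,2}
'a' @ 1: {3,4}
'c' @ 2: {1,2,5}  (accept∈set)
'a' @ 3: {3,4}
'a' @ 4: {1,2,5}  (accept∈set)
final: {1,2,5}; accept 1 in set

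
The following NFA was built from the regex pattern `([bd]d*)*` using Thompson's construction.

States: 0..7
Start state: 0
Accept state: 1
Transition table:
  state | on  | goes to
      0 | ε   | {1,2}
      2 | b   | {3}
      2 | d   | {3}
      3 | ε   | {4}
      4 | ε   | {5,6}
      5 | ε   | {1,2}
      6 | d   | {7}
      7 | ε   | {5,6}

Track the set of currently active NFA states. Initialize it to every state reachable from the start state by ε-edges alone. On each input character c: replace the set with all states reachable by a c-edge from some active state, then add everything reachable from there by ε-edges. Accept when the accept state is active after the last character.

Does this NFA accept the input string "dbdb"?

Answer: ACCEPT

Trace:
S₀ = ε-closure({0}) = {0,1,2}
'd' @ 1: {1,2,3,4,5,6}  ✓accept
'b' @ 2: {1,2,3,4,5,6}  ✓accept
'd' @ 3: {1,2,3,4,5,6,7}  ✓accept
'b' @ 4: {1,2,3,4,5,6}  ✓accept
end set {1,2,3,4,5,6} — state 1 in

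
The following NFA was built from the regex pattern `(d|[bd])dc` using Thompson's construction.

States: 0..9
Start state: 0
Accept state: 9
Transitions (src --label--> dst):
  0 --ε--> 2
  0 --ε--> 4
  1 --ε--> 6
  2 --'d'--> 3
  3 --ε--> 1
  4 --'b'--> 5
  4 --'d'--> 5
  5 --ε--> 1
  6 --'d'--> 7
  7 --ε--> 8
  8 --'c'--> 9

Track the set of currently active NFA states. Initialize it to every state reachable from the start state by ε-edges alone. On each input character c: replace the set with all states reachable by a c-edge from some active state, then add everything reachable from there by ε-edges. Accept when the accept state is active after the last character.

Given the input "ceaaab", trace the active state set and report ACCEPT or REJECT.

S₀ = ε-closure({0}) = {0,2,4}
'c' @ 1: {}  — dead — no transitions
rest 'eaaab' ignored (set empty)
final: {}; accept 9 not in set

Answer: REJECT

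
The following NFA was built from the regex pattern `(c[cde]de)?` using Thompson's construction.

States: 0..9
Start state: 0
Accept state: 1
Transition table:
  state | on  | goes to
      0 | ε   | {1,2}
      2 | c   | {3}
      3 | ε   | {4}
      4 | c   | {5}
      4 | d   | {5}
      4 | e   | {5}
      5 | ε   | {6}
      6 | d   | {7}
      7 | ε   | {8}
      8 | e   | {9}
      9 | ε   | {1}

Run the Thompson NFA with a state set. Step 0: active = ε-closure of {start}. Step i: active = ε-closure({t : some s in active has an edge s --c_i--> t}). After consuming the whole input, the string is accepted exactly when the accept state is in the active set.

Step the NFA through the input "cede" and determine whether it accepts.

initial (ε-close {0}): {0,1,2}
'c' @ 1: {3,4}
'e' @ 2: {5,6}
'd' @ 3: {7,8}
'e' @ 4: {1,9}  (accept∈set)
final: {1,9}; accept 1 in set

Answer: ACCEPT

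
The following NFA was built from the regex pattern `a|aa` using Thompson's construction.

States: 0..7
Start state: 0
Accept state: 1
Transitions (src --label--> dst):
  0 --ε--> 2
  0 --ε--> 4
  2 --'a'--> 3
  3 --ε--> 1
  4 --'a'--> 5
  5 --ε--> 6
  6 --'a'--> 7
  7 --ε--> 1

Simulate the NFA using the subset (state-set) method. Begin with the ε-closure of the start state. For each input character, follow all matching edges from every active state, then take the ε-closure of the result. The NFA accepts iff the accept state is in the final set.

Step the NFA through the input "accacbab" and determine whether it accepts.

start: ε-closure({0}) = {0,2,4}
'a' @ 1: {1,3,5,6}  [accepting]
'c' @ 2: {}  — no active states
rest 'cacbab' ignored (set empty)
final: {}; accept 1 not in set

Answer: REJECT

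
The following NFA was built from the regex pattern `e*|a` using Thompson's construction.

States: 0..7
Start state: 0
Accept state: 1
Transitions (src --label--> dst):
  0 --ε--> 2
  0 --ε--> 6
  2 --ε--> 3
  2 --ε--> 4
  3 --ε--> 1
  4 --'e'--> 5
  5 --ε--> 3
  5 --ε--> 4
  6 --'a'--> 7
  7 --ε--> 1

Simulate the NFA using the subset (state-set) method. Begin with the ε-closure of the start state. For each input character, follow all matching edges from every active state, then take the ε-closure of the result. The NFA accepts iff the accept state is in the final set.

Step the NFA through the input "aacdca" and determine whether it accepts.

start: ε-closure({0}) = {0,1,2,3,4,6}
'a' @ 1: {1,7}  ✓accept
'a' @ 2: {}  — dead — no transitions
rest 'cdca' ignored (set empty)
final: {}; accept 1 not in set

Answer: REJECT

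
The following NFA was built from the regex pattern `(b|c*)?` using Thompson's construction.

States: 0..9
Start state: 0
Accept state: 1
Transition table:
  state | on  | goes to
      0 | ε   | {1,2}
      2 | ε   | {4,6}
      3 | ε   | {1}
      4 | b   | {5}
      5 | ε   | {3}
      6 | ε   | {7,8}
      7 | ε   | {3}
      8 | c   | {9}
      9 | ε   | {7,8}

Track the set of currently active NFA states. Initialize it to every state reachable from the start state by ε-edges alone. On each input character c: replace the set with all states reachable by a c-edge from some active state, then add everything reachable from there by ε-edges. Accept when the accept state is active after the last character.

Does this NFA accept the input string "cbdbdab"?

S₀ = ε-closure({0}) = {0,1,2,3,4,6,7,8}
'c' @ 1: {1,3,7,8,9}  ✓accept
'b' @ 2: {}  — no active states
rest 'dbdab' ignored (set empty)
final: {}; accept 1 not in set

Answer: REJECT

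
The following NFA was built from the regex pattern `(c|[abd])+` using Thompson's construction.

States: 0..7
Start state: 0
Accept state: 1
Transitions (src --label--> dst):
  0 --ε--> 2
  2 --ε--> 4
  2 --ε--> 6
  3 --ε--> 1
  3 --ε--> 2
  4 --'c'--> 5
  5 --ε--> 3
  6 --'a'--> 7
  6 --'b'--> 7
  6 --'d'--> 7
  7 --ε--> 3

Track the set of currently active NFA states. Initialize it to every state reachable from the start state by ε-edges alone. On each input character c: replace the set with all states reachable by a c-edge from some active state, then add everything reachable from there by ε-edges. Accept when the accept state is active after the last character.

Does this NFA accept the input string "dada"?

start: ε-closure({0}) = {0,2,4,6}
'd' @ 1: {1,2,3,4,6,7}  [accepting]
'a' @ 2: {1,2,3,4,6,7}  [accepting]
'd' @ 3: {1,2,3,4,6,7}  [accepting]
'a' @ 4: {1,2,3,4,6,7}  [accepting]
final: {1,2,3,4,6,7}; accept 1 in set

Answer: ACCEPT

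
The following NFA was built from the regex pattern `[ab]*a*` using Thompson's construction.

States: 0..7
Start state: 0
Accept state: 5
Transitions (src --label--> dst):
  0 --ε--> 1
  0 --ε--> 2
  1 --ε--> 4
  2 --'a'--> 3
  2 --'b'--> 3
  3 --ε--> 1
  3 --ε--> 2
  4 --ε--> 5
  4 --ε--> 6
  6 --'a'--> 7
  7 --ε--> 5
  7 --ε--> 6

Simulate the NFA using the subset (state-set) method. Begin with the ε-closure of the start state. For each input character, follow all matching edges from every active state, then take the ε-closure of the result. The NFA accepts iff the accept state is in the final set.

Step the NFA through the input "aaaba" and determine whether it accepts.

Answer: ACCEPT

Steps:
S₀ = ε-closure({0}) = {0,1,2,4,5,6}
'a' @ 1: {1,2,3,4,5,6,7}  [accepting]
'a' @ 2: {1,2,3,4,5,6,7}  [accepting]
'a' @ 3: {1,2,3,4,5,6,7}  [accepting]
'b' @ 4: {1,2,3,4,5,6}  [accepting]
'a' @ 5: {1,2,3,4,5,6,7}  [accepting]
final: {1,2,3,4,5,6,7}; accept 5 in set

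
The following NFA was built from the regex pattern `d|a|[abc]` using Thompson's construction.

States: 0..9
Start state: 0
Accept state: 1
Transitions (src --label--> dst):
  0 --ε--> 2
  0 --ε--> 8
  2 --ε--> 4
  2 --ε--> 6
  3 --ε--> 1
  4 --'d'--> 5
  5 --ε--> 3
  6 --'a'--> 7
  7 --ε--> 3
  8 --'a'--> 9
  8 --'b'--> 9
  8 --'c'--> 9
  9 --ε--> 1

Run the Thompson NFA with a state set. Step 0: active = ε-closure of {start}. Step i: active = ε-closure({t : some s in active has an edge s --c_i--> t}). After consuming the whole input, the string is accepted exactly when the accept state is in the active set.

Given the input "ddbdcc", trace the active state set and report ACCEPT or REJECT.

Answer: REJECT

Trace:
start: ε-closure({0}) = {0,2,4,6,8}
'd' @ 1: {1,3,5}  (accept∈set)
'd' @ 2: {}  — no active states
rest 'bdcc' ignored (set empty)
final: {}; accept 1 not in set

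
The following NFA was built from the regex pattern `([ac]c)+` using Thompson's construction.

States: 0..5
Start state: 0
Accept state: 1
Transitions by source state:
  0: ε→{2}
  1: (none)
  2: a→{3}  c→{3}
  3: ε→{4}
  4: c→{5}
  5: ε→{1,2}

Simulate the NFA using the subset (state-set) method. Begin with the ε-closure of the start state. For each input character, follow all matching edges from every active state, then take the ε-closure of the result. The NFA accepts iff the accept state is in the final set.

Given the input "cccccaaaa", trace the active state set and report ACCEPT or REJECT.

Answer: REJECT

Steps:
S₀ = ε-closure({0}) = {0,2}
'c' @ 1: {3,4}
'c' @ 2: {1,2,5}  ✓accept
'c' @ 3: {3,4}
'c' @ 4: {1,2,5}  ✓accept
'c' @ 5: {3,4}
'a' @ 6: {}  — dead — no transitions
rest 'aaa' ignored (set empty)
final: {}; accept 1 not in set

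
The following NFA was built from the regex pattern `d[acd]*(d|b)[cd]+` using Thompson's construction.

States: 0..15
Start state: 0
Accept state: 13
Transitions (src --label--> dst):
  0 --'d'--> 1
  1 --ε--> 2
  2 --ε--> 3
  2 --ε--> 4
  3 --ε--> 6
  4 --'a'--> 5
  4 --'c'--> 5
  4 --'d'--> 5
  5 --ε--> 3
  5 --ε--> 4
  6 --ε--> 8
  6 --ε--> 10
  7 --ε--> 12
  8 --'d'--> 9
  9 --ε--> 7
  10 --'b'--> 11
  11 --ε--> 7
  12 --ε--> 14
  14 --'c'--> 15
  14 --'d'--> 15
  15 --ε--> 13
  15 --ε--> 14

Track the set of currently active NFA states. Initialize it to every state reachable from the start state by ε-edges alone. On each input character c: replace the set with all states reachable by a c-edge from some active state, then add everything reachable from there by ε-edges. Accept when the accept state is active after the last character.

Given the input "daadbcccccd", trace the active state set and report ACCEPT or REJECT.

initial (ε-close {0}): {0}
'd' @ 1: {1,2,3,4,6,8,10}
'a' @ 2: {3,4,5,6,8,10}
'a' @ 3: {3,4,5,6,8,10}
'd' @ 4: {3,4,5,6,7,8,9,10,12,14}
'b' @ 5: {7,11,12,14}
'c' @ 6: {13,14,15}  (accept∈set)
'c' @ 7: {13,14,15}  (accept∈set)
'c' @ 8: {13,14,15}  (accept∈set)
'c' @ 9: {13,14,15}  (accept∈set)
'c' @ 10: {13,14,15}  (accept∈set)
'd' @ 11: {13,14,15}  (accept∈set)
final: {13,14,15}; accept 13 in set

Answer: ACCEPT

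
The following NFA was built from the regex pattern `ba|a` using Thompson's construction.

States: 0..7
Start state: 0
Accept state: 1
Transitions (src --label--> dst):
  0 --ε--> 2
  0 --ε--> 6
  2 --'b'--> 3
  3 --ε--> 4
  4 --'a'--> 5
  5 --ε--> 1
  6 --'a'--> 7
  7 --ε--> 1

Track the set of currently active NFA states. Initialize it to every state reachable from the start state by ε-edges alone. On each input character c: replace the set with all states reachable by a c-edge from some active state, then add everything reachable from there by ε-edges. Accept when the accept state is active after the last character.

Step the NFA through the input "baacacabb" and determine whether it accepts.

S₀ = ε-closure({0}) = {0,2,6}
'b' @ 1: {3,4}
'a' @ 2: {1,5}  [accepting]
'a' @ 3: {}  — no active states
rest 'cacabb' ignored (set empty)
end set {} — state 1 not in

Answer: REJECT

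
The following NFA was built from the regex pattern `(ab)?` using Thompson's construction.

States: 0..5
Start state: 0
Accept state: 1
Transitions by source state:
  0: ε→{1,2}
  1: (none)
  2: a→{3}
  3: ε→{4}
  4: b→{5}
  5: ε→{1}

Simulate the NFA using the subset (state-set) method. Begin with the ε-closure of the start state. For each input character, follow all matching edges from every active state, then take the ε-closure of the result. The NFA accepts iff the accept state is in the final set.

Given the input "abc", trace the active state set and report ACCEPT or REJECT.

Answer: REJECT

Trace:
start: ε-closure({0}) = {0,1,2}
'a' @ 1: {3,4}
'b' @ 2: {1,5}  ✓accept
'c' @ 3: {}  — dead — no transitions
final: {}; accept 1 not in set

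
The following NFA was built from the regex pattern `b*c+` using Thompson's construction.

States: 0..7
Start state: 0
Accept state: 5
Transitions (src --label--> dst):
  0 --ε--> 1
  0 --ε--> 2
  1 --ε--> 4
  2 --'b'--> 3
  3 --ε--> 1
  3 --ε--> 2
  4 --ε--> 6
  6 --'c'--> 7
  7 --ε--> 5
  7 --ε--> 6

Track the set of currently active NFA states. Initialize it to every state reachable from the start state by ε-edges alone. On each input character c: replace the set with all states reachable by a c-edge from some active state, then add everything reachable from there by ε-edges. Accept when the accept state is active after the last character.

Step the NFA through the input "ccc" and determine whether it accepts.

Answer: ACCEPT

Trace:
start: ε-closure({0}) = {0,1,2,4,6}
'c' @ 1: {5,6,7}  ✓accept
'c' @ 2: {5,6,7}  ✓accept
'c' @ 3: {5,6,7}  ✓accept
after full input: {5,6,7}  (accept=5 in)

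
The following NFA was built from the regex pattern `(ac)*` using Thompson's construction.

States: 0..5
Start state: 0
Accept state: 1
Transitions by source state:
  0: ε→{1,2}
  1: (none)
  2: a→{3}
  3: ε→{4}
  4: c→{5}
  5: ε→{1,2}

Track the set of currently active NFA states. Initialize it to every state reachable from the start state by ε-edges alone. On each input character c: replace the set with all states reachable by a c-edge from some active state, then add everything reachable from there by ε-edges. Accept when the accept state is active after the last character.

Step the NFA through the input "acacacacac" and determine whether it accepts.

initial (ε-close {0}): {0,1,2}
'a' @ 1: {3,4}
'c' @ 2: {1,2,5}  [accepting]
'a' @ 3: {3,4}
'c' @ 4: {1,2,5}  [accepting]
'a' @ 5: {3,4}
'c' @ 6: {1,2,5}  [accepting]
'a' @ 7: {3,4}
'c' @ 8: {1,2,5}  [accepting]
'a' @ 9: {3,4}
'c' @ 10: {1,2,5}  [accepting]
final: {1,2,5}; accept 1 in set

Answer: ACCEPT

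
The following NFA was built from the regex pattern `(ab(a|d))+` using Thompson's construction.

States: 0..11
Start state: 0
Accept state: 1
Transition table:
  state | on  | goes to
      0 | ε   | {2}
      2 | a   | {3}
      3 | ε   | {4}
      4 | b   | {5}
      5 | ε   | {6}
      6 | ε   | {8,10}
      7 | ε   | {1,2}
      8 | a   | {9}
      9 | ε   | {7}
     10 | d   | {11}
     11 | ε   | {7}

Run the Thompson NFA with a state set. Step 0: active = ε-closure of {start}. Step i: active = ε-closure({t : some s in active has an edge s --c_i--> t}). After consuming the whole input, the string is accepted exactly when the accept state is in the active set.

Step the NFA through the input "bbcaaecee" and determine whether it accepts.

initial (ε-close {0}): {0,2}
'b' @ 1: {}  — no active states
rest 'bcaaecee' ignored (set empty)
after full input: {}  (accept=1 not in)

Answer: REJECT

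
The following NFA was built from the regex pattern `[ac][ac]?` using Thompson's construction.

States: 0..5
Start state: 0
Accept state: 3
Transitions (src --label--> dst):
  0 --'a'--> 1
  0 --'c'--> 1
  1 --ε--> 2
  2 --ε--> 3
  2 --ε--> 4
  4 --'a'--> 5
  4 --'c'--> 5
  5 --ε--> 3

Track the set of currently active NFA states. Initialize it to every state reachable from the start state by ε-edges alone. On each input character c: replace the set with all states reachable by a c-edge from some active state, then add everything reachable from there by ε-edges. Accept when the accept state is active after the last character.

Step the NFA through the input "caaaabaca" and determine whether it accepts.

initial (ε-close {0}): {0}
'c' @ 1: {1,2,3,4}  (accept∈set)
'a' @ 2: {3,5}  (accept∈set)
'a' @ 3: {}  — dead — no transitions
rest 'aabaca' ignored (set empty)
final: {}; accept 3 not in set

Answer: REJECT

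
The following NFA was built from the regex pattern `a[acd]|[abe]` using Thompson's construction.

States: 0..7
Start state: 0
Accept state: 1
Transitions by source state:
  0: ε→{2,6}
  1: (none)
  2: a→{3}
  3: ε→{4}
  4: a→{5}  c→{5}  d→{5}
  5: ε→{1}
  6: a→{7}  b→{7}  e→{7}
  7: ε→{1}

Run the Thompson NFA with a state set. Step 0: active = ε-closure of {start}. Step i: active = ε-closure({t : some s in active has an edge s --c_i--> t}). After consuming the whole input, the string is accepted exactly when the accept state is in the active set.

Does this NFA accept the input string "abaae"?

Answer: REJECT

Derivation:
start: ε-closure({0}) = {0,2,6}
'a' @ 1: {1,3,4,7}  (accept∈set)
'b' @ 2: {}  — state set empty
rest 'aae' ignored (set empty)
after full input: {}  (accept=1 not in)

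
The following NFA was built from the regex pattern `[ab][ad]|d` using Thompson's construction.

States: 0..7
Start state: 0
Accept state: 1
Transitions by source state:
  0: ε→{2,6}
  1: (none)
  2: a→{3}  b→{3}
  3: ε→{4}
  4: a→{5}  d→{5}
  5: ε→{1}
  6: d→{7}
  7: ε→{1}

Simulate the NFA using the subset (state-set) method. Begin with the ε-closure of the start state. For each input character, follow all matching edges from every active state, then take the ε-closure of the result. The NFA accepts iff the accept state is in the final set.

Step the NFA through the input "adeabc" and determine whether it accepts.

Answer: REJECT

Steps:
initial (ε-close {0}): {0,2,6}
'a' @ 1: {3,4}
'd' @ 2: {1,5}  (accept∈set)
'e' @ 3: {}  — dead — no transitions
rest 'abc' ignored (set empty)
final: {}; accept 1 not in set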